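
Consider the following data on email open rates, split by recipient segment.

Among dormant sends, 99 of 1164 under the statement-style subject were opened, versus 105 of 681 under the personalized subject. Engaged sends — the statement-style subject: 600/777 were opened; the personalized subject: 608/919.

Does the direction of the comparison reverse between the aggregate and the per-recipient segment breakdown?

Dormant: the statement-style subject 99/1164 = 8.5%, the personalized subject 105/681 = 15.4% → the personalized subject
Engaged: the statement-style subject 600/777 = 77.2%, the personalized subject 608/919 = 66.2% → the statement-style subject
Overall: the statement-style subject 699/1941 = 36.0%, the personalized subject 713/1600 = 44.6% → the personalized subject
Neither sweeps: the statement-style subject wins 1 of 2 groups, the personalized subject wins 1. The personalized subject wins overall but not every group — no Simpson reversal.

No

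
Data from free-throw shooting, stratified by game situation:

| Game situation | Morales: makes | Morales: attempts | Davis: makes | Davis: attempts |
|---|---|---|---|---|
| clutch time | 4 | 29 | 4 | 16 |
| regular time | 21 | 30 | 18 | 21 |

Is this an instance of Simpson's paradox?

Clutch time: Morales 4/29 = 13.8%, Davis 4/16 = 25.0% → Davis
Regular time: Morales 21/30 = 70.0%, Davis 18/21 = 85.7% → Davis
Overall: Morales 25/59 = 42.4%, Davis 22/37 = 59.5% → Davis
Davis wins overall and in every game group — no reversal.

No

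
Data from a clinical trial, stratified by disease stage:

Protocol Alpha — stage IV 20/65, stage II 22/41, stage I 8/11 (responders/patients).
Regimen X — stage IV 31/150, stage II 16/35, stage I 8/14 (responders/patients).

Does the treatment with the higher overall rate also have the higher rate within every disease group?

Stage IV: Protocol Alpha 20/65 = 30.8%, Regimen X 31/150 = 20.7% → Protocol Alpha
Stage II: Protocol Alpha 22/41 = 53.7%, Regimen X 16/35 = 45.7% → Protocol Alpha
Stage I: Protocol Alpha 8/11 = 72.7%, Regimen X 8/14 = 57.1% → Protocol Alpha
Overall: Protocol Alpha 50/117 = 42.7%, Regimen X 55/199 = 27.6% → Protocol Alpha
Protocol Alpha wins overall and in every disease group — no reversal.

Yes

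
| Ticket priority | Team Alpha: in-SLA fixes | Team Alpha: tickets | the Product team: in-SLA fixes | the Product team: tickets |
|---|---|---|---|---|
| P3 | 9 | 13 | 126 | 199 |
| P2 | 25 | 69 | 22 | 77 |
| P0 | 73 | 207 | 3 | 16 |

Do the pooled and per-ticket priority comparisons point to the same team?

P3: Team Alpha 9/13 = 69.2%, the Product team 126/199 = 63.3% → Team Alpha
P2: Team Alpha 25/69 = 36.2%, the Product team 22/77 = 28.6% → Team Alpha
P0: Team Alpha 73/207 = 35.3%, the Product team 3/16 = 18.8% → Team Alpha
Overall: Team Alpha 107/289 = 37.0%, the Product team 151/292 = 51.7% → the Product team
Team Alpha wins each ticket group but the Product team wins overall — the comparison reverses. Team Alpha's tickets skew toward P0, which has a lower base rate.

No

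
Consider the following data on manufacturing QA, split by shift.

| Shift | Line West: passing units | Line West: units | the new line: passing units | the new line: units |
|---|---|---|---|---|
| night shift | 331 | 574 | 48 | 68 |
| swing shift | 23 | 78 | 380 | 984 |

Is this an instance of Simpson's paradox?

Night shift: Line West 331/574 = 57.7%, the new line 48/68 = 70.6% → the new line
Swing shift: Line West 23/78 = 29.5%, the new line 380/984 = 38.6% → the new line
Overall: Line West 354/652 = 54.3%, the new line 428/1052 = 40.7% → Line West
The new line wins each shift group but Line West wins overall — the comparison reverses. The new line's units skew toward swing shift, which has a lower base rate.

Yes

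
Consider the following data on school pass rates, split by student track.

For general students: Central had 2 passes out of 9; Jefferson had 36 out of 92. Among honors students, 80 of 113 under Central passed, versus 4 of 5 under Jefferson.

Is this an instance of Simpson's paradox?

Yes

General: Central 2/9 = 22.2%, Jefferson 36/92 = 39.1% → Jefferson
Honors: Central 80/113 = 70.8%, Jefferson 4/5 = 80.0% → Jefferson
Overall: Central 82/122 = 67.2%, Jefferson 40/97 = 41.2% → Central
Jefferson wins each student group but Central wins overall — the comparison reverses. Jefferson's students skew toward general, which has a lower base rate.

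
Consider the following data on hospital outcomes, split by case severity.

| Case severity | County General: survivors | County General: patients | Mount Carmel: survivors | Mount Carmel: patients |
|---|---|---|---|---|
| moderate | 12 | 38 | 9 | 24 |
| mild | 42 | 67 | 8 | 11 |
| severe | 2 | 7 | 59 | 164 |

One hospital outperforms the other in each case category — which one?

Mount Carmel

Moderate: County General 12/38 = 31.6%, Mount Carmel 9/24 = 37.5% → Mount Carmel
Mild: County General 42/67 = 62.7%, Mount Carmel 8/11 = 72.7% → Mount Carmel
Severe: County General 2/7 = 28.6%, Mount Carmel 59/164 = 36.0% → Mount Carmel
Mount Carmel has the higher rate in all 3 groups.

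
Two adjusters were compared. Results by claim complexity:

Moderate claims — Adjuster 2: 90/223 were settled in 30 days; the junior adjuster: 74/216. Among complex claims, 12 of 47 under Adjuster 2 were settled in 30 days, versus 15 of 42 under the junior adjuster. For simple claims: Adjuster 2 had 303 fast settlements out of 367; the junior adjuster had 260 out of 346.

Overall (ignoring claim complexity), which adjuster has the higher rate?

Adjuster 2

Moderate: Adjuster 2 90/223 = 40.4%, the junior adjuster 74/216 = 34.3% → Adjuster 2
Complex: Adjuster 2 12/47 = 25.5%, the junior adjuster 15/42 = 35.7% → the junior adjuster
Simple: Adjuster 2 303/367 = 82.6%, the junior adjuster 260/346 = 75.1% → Adjuster 2
Overall: Adjuster 2 405/637 = 63.6%, the junior adjuster 349/604 = 57.8% → Adjuster 2
(Neither sweeps every claim group, but Adjuster 2 has the higher pooled rate.)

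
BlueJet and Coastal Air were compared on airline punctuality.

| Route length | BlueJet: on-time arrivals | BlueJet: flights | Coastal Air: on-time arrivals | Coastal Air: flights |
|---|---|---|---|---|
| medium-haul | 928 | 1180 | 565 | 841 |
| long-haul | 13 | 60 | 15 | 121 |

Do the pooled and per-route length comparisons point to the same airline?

Yes

Medium-haul: BlueJet 928/1180 = 78.6%, Coastal Air 565/841 = 67.2% → BlueJet
Long-haul: BlueJet 13/60 = 21.7%, Coastal Air 15/121 = 12.4% → BlueJet
Overall: BlueJet 941/1240 = 75.9%, Coastal Air 580/962 = 60.3% → BlueJet
BlueJet wins overall and in every route group — no reversal.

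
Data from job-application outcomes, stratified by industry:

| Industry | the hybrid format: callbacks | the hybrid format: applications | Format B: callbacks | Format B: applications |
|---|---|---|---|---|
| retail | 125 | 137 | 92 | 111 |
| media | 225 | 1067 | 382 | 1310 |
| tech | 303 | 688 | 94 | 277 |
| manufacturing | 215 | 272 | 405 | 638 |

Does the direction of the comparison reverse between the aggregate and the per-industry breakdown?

No

Retail: the hybrid format 125/137 = 91.2%, Format B 92/111 = 82.9% → the hybrid format
Media: the hybrid format 225/1067 = 21.1%, Format B 382/1310 = 29.2% → Format B
Tech: the hybrid format 303/688 = 44.0%, Format B 94/277 = 33.9% → the hybrid format
Manufacturing: the hybrid format 215/272 = 79.0%, Format B 405/638 = 63.5% → the hybrid format
Overall: the hybrid format 868/2164 = 40.1%, Format B 973/2336 = 41.7% → Format B
Neither sweeps: the hybrid format wins 3 of 4 groups, Format B wins 1. Format B wins overall but not every group — no Simpson reversal.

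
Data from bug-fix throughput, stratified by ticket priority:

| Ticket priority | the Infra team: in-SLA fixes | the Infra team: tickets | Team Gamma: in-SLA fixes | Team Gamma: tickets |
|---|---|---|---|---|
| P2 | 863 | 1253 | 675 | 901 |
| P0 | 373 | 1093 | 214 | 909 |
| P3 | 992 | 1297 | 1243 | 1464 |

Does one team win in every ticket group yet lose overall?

No

P2: the Infra team 863/1253 = 68.9%, Team Gamma 675/901 = 74.9% → Team Gamma
P0: the Infra team 373/1093 = 34.1%, Team Gamma 214/909 = 23.5% → the Infra team
P3: the Infra team 992/1297 = 76.5%, Team Gamma 1243/1464 = 84.9% → Team Gamma
Overall: the Infra team 2228/3643 = 61.2%, Team Gamma 2132/3274 = 65.1% → Team Gamma
Neither sweeps: the Infra team wins 1 of 3 groups, Team Gamma wins 2. Team Gamma wins overall but not every group — no Simpson reversal.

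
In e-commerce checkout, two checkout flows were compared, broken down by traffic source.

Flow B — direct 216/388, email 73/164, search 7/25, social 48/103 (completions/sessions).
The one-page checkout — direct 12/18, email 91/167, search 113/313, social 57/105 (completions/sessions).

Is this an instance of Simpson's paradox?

Yes

Direct: Flow B 216/388 = 55.7%, the one-page checkout 12/18 = 66.7% → the one-page checkout
Email: Flow B 73/164 = 44.5%, the one-page checkout 91/167 = 54.5% → the one-page checkout
Search: Flow B 7/25 = 28.0%, the one-page checkout 113/313 = 36.1% → the one-page checkout
Social: Flow B 48/103 = 46.6%, the one-page checkout 57/105 = 54.3% → the one-page checkout
Overall: Flow B 344/680 = 50.6%, the one-page checkout 273/603 = 45.3% → Flow B
The one-page checkout wins each traffic group but Flow B wins overall — the comparison reverses. The one-page checkout's sessions skew toward search, which has a lower base rate.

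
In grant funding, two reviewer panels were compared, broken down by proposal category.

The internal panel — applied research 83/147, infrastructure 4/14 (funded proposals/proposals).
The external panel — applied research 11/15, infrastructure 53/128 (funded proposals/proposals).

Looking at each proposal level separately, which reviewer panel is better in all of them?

the external panel

Applied research: the internal panel 83/147 = 56.5%, the external panel 11/15 = 73.3% → the external panel
Infrastructure: the internal panel 4/14 = 28.6%, the external panel 53/128 = 41.4% → the external panel
The external panel has the higher rate in both groups.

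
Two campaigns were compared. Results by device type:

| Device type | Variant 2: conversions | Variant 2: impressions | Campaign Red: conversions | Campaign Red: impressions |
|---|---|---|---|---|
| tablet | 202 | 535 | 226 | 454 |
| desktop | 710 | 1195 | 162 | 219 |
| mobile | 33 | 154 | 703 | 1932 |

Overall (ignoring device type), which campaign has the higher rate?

Variant 2

Tablet: Variant 2 202/535 = 37.8%, Campaign Red 226/454 = 49.8% → Campaign Red
Desktop: Variant 2 710/1195 = 59.4%, Campaign Red 162/219 = 74.0% → Campaign Red
Mobile: Variant 2 33/154 = 21.4%, Campaign Red 703/1932 = 36.4% → Campaign Red
Overall: Variant 2 945/1884 = 50.2%, Campaign Red 1091/2605 = 41.9% → Variant 2
(Campaign Red wins every device group but Variant 2 wins overall — Campaign Red's impressions skew toward the low-rate mobile group.)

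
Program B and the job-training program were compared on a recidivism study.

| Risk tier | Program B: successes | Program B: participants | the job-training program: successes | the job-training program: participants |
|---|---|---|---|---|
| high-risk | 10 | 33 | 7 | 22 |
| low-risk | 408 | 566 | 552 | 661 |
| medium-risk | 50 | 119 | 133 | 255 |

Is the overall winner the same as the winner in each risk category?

High-risk: Program B 10/33 = 30.3%, the job-training program 7/22 = 31.8% → the job-training program
Low-risk: Program B 408/566 = 72.1%, the job-training program 552/661 = 83.5% → the job-training program
Medium-risk: Program B 50/119 = 42.0%, the job-training program 133/255 = 52.2% → the job-training program
Overall: Program B 468/718 = 65.2%, the job-training program 692/938 = 73.8% → the job-training program
The job-training program wins overall and in every risk group — no reversal.

Yes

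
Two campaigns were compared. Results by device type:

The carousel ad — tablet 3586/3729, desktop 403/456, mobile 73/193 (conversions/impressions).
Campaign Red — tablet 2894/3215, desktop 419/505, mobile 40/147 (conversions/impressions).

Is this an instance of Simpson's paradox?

Tablet: the carousel ad 3586/3729 = 96.2%, Campaign Red 2894/3215 = 90.0% → the carousel ad
Desktop: the carousel ad 403/456 = 88.4%, Campaign Red 419/505 = 83.0% → the carousel ad
Mobile: the carousel ad 73/193 = 37.8%, Campaign Red 40/147 = 27.2% → the carousel ad
Overall: the carousel ad 4062/4378 = 92.8%, Campaign Red 3353/3867 = 86.7% → the carousel ad
The carousel ad wins overall and in every device group — no reversal.

No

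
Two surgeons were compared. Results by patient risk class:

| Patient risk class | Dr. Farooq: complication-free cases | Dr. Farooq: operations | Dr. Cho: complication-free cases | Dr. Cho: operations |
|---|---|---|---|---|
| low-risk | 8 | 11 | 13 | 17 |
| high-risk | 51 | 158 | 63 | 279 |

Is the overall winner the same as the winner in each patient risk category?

Low-risk: Dr. Farooq 8/11 = 72.7%, Dr. Cho 13/17 = 76.5% → Dr. Cho
High-risk: Dr. Farooq 51/158 = 32.3%, Dr. Cho 63/279 = 22.6% → Dr. Farooq
Overall: Dr. Farooq 59/169 = 34.9%, Dr. Cho 76/296 = 25.7% → Dr. Farooq
Neither sweeps: Dr. Farooq wins 1 of 2 groups, Dr. Cho wins 1. Dr. Farooq wins overall but not every group — no Simpson reversal.

No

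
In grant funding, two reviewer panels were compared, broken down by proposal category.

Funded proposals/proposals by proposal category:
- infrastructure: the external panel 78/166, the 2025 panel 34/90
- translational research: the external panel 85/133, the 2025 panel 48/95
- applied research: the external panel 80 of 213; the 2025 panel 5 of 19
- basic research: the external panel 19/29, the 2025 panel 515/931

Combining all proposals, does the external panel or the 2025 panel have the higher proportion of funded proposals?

the 2025 panel

Infrastructure: the external panel 78/166 = 47.0%, the 2025 panel 34/90 = 37.8% → the external panel
Translational research: the external panel 85/133 = 63.9%, the 2025 panel 48/95 = 50.5% → the external panel
Applied research: the external panel 80/213 = 37.6%, the 2025 panel 5/19 = 26.3% → the external panel
Basic research: the external panel 19/29 = 65.5%, the 2025 panel 515/931 = 55.3% → the external panel
Overall: the external panel 262/541 = 48.4%, the 2025 panel 602/1135 = 53.0% → the 2025 panel
(The external panel wins every proposal group but the 2025 panel wins overall — the external panel's proposals skew toward the low-rate applied research group.)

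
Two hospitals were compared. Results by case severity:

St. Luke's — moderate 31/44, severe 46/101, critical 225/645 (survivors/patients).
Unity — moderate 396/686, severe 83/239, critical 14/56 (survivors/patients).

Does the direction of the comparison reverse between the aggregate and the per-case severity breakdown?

Moderate: St. Luke's 31/44 = 70.5%, Unity 396/686 = 57.7% → St. Luke's
Severe: St. Luke's 46/101 = 45.5%, Unity 83/239 = 34.7% → St. Luke's
Critical: St. Luke's 225/645 = 34.9%, Unity 14/56 = 25.0% → St. Luke's
Overall: St. Luke's 302/790 = 38.2%, Unity 493/981 = 50.3% → Unity
St. Luke's wins each case group but Unity wins overall — the comparison reverses. St. Luke's's patients skew toward critical, which has a lower base rate.

Yes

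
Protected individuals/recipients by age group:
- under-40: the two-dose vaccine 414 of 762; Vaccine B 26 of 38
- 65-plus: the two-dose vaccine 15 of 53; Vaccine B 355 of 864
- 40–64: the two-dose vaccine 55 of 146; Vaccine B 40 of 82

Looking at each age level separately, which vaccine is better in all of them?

Under-40: the two-dose vaccine 414/762 = 54.3%, Vaccine B 26/38 = 68.4% → Vaccine B
65-plus: the two-dose vaccine 15/53 = 28.3%, Vaccine B 355/864 = 41.1% → Vaccine B
40–64: the two-dose vaccine 55/146 = 37.7%, Vaccine B 40/82 = 48.8% → Vaccine B
Vaccine B has the higher rate in all 3 groups.

Vaccine B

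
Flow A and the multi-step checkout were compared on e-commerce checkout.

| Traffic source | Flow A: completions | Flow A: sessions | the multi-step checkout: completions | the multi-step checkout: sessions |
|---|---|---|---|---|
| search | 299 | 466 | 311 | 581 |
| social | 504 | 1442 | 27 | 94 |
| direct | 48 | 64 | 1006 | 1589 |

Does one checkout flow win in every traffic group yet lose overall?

Search: Flow A 299/466 = 64.2%, the multi-step checkout 311/581 = 53.5% → Flow A
Social: Flow A 504/1442 = 35.0%, the multi-step checkout 27/94 = 28.7% → Flow A
Direct: Flow A 48/64 = 75.0%, the multi-step checkout 1006/1589 = 63.3% → Flow A
Overall: Flow A 851/1972 = 43.2%, the multi-step checkout 1344/2264 = 59.4% → the multi-step checkout
Flow A wins each traffic group but the multi-step checkout wins overall — the comparison reverses. Flow A's sessions skew toward social, which has a lower base rate.

Yes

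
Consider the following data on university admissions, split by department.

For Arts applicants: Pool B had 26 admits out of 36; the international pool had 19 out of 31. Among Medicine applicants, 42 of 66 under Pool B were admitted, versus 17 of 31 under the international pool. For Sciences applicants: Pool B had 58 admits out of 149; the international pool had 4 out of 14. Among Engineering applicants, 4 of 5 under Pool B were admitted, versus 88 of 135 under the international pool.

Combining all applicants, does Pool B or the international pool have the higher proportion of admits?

the international pool

Arts: Pool B 26/36 = 72.2%, the international pool 19/31 = 61.3% → Pool B
Medicine: Pool B 42/66 = 63.6%, the international pool 17/31 = 54.8% → Pool B
Sciences: Pool B 58/149 = 38.9%, the international pool 4/14 = 28.6% → Pool B
Engineering: Pool B 4/5 = 80.0%, the international pool 88/135 = 65.2% → Pool B
Overall: Pool B 130/256 = 50.8%, the international pool 128/211 = 60.7% → the international pool
(Pool B wins every department group but the international pool wins overall — Pool B's applicants skew toward the low-rate Sciences group.)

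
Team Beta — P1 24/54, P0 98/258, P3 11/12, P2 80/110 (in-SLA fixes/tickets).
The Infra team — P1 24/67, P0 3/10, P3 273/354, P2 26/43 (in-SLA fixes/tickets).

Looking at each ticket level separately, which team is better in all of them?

P1: Team Beta 24/54 = 44.4%, the Infra team 24/67 = 35.8% → Team Beta
P0: Team Beta 98/258 = 38.0%, the Infra team 3/10 = 30.0% → Team Beta
P3: Team Beta 11/12 = 91.7%, the Infra team 273/354 = 77.1% → Team Beta
P2: Team Beta 80/110 = 72.7%, the Infra team 26/43 = 60.5% → Team Beta
Team Beta has the higher rate in all 4 groups.

Team Beta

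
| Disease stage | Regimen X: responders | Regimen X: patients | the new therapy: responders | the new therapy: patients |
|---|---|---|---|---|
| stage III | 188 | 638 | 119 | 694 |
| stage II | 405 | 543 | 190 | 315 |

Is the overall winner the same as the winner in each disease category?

Yes

Stage III: Regimen X 188/638 = 29.5%, the new therapy 119/694 = 17.1% → Regimen X
Stage II: Regimen X 405/543 = 74.6%, the new therapy 190/315 = 60.3% → Regimen X
Overall: Regimen X 593/1181 = 50.2%, the new therapy 309/1009 = 30.6% → Regimen X
Regimen X wins overall and in every disease group — no reversal.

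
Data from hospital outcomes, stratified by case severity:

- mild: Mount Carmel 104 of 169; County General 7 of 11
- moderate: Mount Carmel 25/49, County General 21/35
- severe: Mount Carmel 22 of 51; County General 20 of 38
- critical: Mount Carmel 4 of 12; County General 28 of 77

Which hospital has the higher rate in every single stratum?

County General

Mild: Mount Carmel 104/169 = 61.5%, County General 7/11 = 63.6% → County General
Moderate: Mount Carmel 25/49 = 51.0%, County General 21/35 = 60.0% → County General
Severe: Mount Carmel 22/51 = 43.1%, County General 20/38 = 52.6% → County General
Critical: Mount Carmel 4/12 = 33.3%, County General 28/77 = 36.4% → County General
County General has the higher rate in all 4 groups.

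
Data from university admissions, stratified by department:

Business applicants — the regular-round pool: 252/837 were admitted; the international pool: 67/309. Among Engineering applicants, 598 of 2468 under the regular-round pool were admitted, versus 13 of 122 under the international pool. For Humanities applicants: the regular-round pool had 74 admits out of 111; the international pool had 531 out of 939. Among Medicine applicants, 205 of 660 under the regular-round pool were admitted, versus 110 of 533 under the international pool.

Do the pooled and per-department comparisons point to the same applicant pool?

Business: the regular-round pool 252/837 = 30.1%, the international pool 67/309 = 21.7% → the regular-round pool
Engineering: the regular-round pool 598/2468 = 24.2%, the international pool 13/122 = 10.7% → the regular-round pool
Humanities: the regular-round pool 74/111 = 66.7%, the international pool 531/939 = 56.5% → the regular-round pool
Medicine: the regular-round pool 205/660 = 31.1%, the international pool 110/533 = 20.6% → the regular-round pool
Overall: the regular-round pool 1129/4076 = 27.7%, the international pool 721/1903 = 37.9% → the international pool
The regular-round pool wins each department group but the international pool wins overall — the comparison reverses. The regular-round pool's applicants skew toward Engineering, which has a lower base rate.

No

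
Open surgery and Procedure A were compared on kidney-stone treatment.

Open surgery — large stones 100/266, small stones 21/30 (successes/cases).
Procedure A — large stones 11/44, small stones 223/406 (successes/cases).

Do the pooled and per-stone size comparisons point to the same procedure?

Large stones: open surgery 100/266 = 37.6%, Procedure A 11/44 = 25.0% → open surgery
Small stones: open surgery 21/30 = 70.0%, Procedure A 223/406 = 54.9% → open surgery
Overall: open surgery 121/296 = 40.9%, Procedure A 234/450 = 52.0% → Procedure A
Open surgery wins each stone group but Procedure A wins overall — the comparison reverses. Open surgery's cases skew toward large stones, which has a lower base rate.

No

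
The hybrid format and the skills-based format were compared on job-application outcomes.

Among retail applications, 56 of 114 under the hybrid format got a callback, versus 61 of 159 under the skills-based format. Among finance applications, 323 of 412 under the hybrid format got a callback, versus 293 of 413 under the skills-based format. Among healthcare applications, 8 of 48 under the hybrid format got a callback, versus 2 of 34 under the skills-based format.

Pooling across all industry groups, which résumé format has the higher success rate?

Retail: the hybrid format 56/114 = 49.1%, the skills-based format 61/159 = 38.4% → the hybrid format
Finance: the hybrid format 323/412 = 78.4%, the skills-based format 293/413 = 70.9% → the hybrid format
Healthcare: the hybrid format 8/48 = 16.7%, the skills-based format 2/34 = 5.9% → the hybrid format
Overall: the hybrid format 387/574 = 67.4%, the skills-based format 356/606 = 58.7% → the hybrid format

the hybrid format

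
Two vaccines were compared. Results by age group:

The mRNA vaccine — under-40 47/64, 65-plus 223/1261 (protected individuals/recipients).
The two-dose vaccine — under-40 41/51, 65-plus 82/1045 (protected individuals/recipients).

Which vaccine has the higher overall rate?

the mRNA vaccine

Under-40: the mRNA vaccine 47/64 = 73.4%, the two-dose vaccine 41/51 = 80.4% → the two-dose vaccine
65-plus: the mRNA vaccine 223/1261 = 17.7%, the two-dose vaccine 82/1045 = 7.8% → the mRNA vaccine
Overall: the mRNA vaccine 270/1325 = 20.4%, the two-dose vaccine 123/1096 = 11.2% → the mRNA vaccine
(Neither sweeps every age group, but the mRNA vaccine has the higher pooled rate.)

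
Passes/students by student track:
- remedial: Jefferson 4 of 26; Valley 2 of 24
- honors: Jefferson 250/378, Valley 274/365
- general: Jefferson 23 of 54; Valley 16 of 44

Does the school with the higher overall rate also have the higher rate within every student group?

Remedial: Jefferson 4/26 = 15.4%, Valley 2/24 = 8.3% → Jefferson
Honors: Jefferson 250/378 = 66.1%, Valley 274/365 = 75.1% → Valley
General: Jefferson 23/54 = 42.6%, Valley 16/44 = 36.4% → Jefferson
Overall: Jefferson 277/458 = 60.5%, Valley 292/433 = 67.4% → Valley
Neither sweeps: Jefferson wins 2 of 3 groups, Valley wins 1. Valley wins overall but not every group — no Simpson reversal.

No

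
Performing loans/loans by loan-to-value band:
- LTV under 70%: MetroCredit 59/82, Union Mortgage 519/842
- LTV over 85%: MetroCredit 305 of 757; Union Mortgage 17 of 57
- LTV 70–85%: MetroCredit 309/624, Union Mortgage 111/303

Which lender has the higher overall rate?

Union Mortgage

LTV under 70%: MetroCredit 59/82 = 72.0%, Union Mortgage 519/842 = 61.6% → MetroCredit
LTV over 85%: MetroCredit 305/757 = 40.3%, Union Mortgage 17/57 = 29.8% → MetroCredit
LTV 70–85%: MetroCredit 309/624 = 49.5%, Union Mortgage 111/303 = 36.6% → MetroCredit
Overall: MetroCredit 673/1463 = 46.0%, Union Mortgage 647/1202 = 53.8% → Union Mortgage
(MetroCredit wins every loan-to-value group but Union Mortgage wins overall — MetroCredit's loans skew toward the low-rate LTV over 85% group.)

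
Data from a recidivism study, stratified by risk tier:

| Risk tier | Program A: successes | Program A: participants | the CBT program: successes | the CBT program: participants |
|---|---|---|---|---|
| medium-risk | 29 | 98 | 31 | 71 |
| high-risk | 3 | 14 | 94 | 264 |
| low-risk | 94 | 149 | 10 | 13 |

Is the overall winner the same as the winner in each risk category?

Medium-risk: Program A 29/98 = 29.6%, the CBT program 31/71 = 43.7% → the CBT program
High-risk: Program A 3/14 = 21.4%, the CBT program 94/264 = 35.6% → the CBT program
Low-risk: Program A 94/149 = 63.1%, the CBT program 10/13 = 76.9% → the CBT program
Overall: Program A 126/261 = 48.3%, the CBT program 135/348 = 38.8% → Program A
The CBT program wins each risk group but Program A wins overall — the comparison reverses. The CBT program's participants skew toward high-risk, which has a lower base rate.

No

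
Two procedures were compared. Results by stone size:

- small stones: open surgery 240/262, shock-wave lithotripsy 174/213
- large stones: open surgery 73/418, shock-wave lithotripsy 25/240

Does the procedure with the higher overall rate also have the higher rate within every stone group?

Small stones: open surgery 240/262 = 91.6%, shock-wave lithotripsy 174/213 = 81.7% → open surgery
Large stones: open surgery 73/418 = 17.5%, shock-wave lithotripsy 25/240 = 10.4% → open surgery
Overall: open surgery 313/680 = 46.0%, shock-wave lithotripsy 199/453 = 43.9% → open surgery
Open surgery wins overall and in every stone group — no reversal.

Yes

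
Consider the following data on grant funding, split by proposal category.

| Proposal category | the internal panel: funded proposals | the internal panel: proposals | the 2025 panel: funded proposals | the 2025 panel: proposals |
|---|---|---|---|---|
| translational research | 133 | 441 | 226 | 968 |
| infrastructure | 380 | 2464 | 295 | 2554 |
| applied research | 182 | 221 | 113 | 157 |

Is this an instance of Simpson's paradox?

No

Translational research: the internal panel 133/441 = 30.2%, the 2025 panel 226/968 = 23.3% → the internal panel
Infrastructure: the internal panel 380/2464 = 15.4%, the 2025 panel 295/2554 = 11.6% → the internal panel
Applied research: the internal panel 182/221 = 82.4%, the 2025 panel 113/157 = 72.0% → the internal panel
Overall: the internal panel 695/3126 = 22.2%, the 2025 panel 634/3679 = 17.2% → the internal panel
The internal panel wins overall and in every proposal group — no reversal.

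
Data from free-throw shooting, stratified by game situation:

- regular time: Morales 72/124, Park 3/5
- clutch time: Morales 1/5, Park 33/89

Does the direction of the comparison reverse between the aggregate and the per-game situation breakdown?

Regular time: Morales 72/124 = 58.1%, Park 3/5 = 60.0% → Park
Clutch time: Morales 1/5 = 20.0%, Park 33/89 = 37.1% → Park
Overall: Morales 73/129 = 56.6%, Park 36/94 = 38.3% → Morales
Park wins each game group but Morales wins overall — the comparison reverses. Park's attempts skew toward clutch time, which has a lower base rate.

Yes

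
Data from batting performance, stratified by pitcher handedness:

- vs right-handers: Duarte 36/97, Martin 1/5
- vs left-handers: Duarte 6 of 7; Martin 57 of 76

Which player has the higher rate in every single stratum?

Vs right-handers: Duarte 36/97 = 37.1%, Martin 1/5 = 20.0% → Duarte
Vs left-handers: Duarte 6/7 = 85.7%, Martin 57/76 = 75.0% → Duarte
Duarte has the higher rate in both groups.

Duarte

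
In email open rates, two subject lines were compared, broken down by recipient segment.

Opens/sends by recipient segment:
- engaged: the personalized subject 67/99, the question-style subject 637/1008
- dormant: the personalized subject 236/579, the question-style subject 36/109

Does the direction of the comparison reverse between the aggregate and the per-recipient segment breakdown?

Yes

Engaged: the personalized subject 67/99 = 67.7%, the question-style subject 637/1008 = 63.2% → the personalized subject
Dormant: the personalized subject 236/579 = 40.8%, the question-style subject 36/109 = 33.0% → the personalized subject
Overall: the personalized subject 303/678 = 44.7%, the question-style subject 673/1117 = 60.3% → the question-style subject
The personalized subject wins each recipient group but the question-style subject wins overall — the comparison reverses. The personalized subject's sends skew toward dormant, which has a lower base rate.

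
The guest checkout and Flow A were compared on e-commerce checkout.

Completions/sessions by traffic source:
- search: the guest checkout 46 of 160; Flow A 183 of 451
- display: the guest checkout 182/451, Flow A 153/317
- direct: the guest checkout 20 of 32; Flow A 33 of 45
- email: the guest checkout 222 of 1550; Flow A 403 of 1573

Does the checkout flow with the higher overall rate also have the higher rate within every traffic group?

Yes

Search: the guest checkout 46/160 = 28.8%, Flow A 183/451 = 40.6% → Flow A
Display: the guest checkout 182/451 = 40.4%, Flow A 153/317 = 48.3% → Flow A
Direct: the guest checkout 20/32 = 62.5%, Flow A 33/45 = 73.3% → Flow A
Email: the guest checkout 222/1550 = 14.3%, Flow A 403/1573 = 25.6% → Flow A
Overall: the guest checkout 470/2193 = 21.4%, Flow A 772/2386 = 32.4% → Flow A
Flow A wins overall and in every traffic group — no reversal.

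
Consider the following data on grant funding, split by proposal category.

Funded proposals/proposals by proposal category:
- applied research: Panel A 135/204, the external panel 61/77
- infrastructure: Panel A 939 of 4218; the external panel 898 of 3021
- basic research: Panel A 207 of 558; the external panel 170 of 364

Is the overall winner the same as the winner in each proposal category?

Applied research: Panel A 135/204 = 66.2%, the external panel 61/77 = 79.2% → the external panel
Infrastructure: Panel A 939/4218 = 22.3%, the external panel 898/3021 = 29.7% → the external panel
Basic research: Panel A 207/558 = 37.1%, the external panel 170/364 = 46.7% → the external panel
Overall: Panel A 1281/4980 = 25.7%, the external panel 1129/3462 = 32.6% → the external panel
The external panel wins overall and in every proposal group — no reversal.

Yes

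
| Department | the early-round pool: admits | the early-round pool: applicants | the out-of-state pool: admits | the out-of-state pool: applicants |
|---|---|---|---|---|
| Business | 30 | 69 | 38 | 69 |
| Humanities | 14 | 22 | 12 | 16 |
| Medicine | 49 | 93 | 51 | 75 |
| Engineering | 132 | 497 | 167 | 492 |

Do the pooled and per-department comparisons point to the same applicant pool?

Yes

Business: the early-round pool 30/69 = 43.5%, the out-of-state pool 38/69 = 55.1% → the out-of-state pool
Humanities: the early-round pool 14/22 = 63.6%, the out-of-state pool 12/16 = 75.0% → the out-of-state pool
Medicine: the early-round pool 49/93 = 52.7%, the out-of-state pool 51/75 = 68.0% → the out-of-state pool
Engineering: the early-round pool 132/497 = 26.6%, the out-of-state pool 167/492 = 33.9% → the out-of-state pool
Overall: the early-round pool 225/681 = 33.0%, the out-of-state pool 268/652 = 41.1% → the out-of-state pool
The out-of-state pool wins overall and in every department group — no reversal.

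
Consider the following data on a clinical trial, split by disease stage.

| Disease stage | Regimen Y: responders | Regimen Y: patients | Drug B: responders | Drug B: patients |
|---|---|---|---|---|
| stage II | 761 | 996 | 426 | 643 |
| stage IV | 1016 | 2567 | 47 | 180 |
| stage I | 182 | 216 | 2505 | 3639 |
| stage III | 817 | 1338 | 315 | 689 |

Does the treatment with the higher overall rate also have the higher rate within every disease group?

No

Stage II: Regimen Y 761/996 = 76.4%, Drug B 426/643 = 66.3% → Regimen Y
Stage IV: Regimen Y 1016/2567 = 39.6%, Drug B 47/180 = 26.1% → Regimen Y
Stage I: Regimen Y 182/216 = 84.3%, Drug B 2505/3639 = 68.8% → Regimen Y
Stage III: Regimen Y 817/1338 = 61.1%, Drug B 315/689 = 45.7% → Regimen Y
Overall: Regimen Y 2776/5117 = 54.3%, Drug B 3293/5151 = 63.9% → Drug B
Regimen Y wins each disease group but Drug B wins overall — the comparison reverses. Regimen Y's patients skew toward stage IV, which has a lower base rate.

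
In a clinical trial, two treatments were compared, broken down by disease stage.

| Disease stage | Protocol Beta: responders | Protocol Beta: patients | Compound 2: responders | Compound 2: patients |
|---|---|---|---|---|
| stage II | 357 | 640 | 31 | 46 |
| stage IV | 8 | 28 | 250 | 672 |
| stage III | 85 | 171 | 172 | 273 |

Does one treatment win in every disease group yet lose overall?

Stage II: Protocol Beta 357/640 = 55.8%, Compound 2 31/46 = 67.4% → Compound 2
Stage IV: Protocol Beta 8/28 = 28.6%, Compound 2 250/672 = 37.2% → Compound 2
Stage III: Protocol Beta 85/171 = 49.7%, Compound 2 172/273 = 63.0% → Compound 2
Overall: Protocol Beta 450/839 = 53.6%, Compound 2 453/991 = 45.7% → Protocol Beta
Compound 2 wins each disease group but Protocol Beta wins overall — the comparison reverses. Compound 2's patients skew toward stage IV, which has a lower base rate.

Yes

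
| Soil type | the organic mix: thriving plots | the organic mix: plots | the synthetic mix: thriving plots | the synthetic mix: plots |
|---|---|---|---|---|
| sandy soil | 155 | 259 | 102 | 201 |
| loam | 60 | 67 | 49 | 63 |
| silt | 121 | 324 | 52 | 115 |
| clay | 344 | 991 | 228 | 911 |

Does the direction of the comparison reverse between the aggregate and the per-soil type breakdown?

No

Sandy soil: the organic mix 155/259 = 59.8%, the synthetic mix 102/201 = 50.7% → the organic mix
Loam: the organic mix 60/67 = 89.6%, the synthetic mix 49/63 = 77.8% → the organic mix
Silt: the organic mix 121/324 = 37.3%, the synthetic mix 52/115 = 45.2% → the synthetic mix
Clay: the organic mix 344/991 = 34.7%, the synthetic mix 228/911 = 25.0% → the organic mix
Overall: the organic mix 680/1641 = 41.4%, the synthetic mix 431/1290 = 33.4% → the organic mix
Neither sweeps: the organic mix wins 3 of 4 groups, the synthetic mix wins 1. The organic mix wins overall but not every group — no Simpson reversal.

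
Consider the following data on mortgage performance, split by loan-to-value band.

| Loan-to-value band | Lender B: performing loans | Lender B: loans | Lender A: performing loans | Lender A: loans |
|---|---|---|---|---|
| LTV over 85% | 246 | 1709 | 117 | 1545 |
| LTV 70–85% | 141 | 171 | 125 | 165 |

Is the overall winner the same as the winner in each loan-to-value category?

Yes

LTV over 85%: Lender B 246/1709 = 14.4%, Lender A 117/1545 = 7.6% → Lender B
LTV 70–85%: Lender B 141/171 = 82.5%, Lender A 125/165 = 75.8% → Lender B
Overall: Lender B 387/1880 = 20.6%, Lender A 242/1710 = 14.2% → Lender B
Lender B wins overall and in every loan-to-value group — no reversal.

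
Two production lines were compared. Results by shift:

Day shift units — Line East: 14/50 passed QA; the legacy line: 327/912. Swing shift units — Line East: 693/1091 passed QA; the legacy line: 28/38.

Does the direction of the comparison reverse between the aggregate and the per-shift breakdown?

Yes

Day shift: Line East 14/50 = 28.0%, the legacy line 327/912 = 35.9% → the legacy line
Swing shift: Line East 693/1091 = 63.5%, the legacy line 28/38 = 73.7% → the legacy line
Overall: Line East 707/1141 = 62.0%, the legacy line 355/950 = 37.4% → Line East
The legacy line wins each shift group but Line East wins overall — the comparison reverses. The legacy line's units skew toward day shift, which has a lower base rate.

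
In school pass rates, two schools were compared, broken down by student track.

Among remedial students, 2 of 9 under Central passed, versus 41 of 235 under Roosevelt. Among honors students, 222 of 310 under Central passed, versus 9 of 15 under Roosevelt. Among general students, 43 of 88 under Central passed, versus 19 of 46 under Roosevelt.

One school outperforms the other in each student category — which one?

Central

Remedial: Central 2/9 = 22.2%, Roosevelt 41/235 = 17.4% → Central
Honors: Central 222/310 = 71.6%, Roosevelt 9/15 = 60.0% → Central
General: Central 43/88 = 48.9%, Roosevelt 19/46 = 41.3% → Central
Central has the higher rate in all 3 groups.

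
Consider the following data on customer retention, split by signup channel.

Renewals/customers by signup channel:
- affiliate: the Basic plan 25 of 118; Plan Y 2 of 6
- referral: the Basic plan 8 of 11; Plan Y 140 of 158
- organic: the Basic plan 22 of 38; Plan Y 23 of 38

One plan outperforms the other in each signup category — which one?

Affiliate: the Basic plan 25/118 = 21.2%, Plan Y 2/6 = 33.3% → Plan Y
Referral: the Basic plan 8/11 = 72.7%, Plan Y 140/158 = 88.6% → Plan Y
Organic: the Basic plan 22/38 = 57.9%, Plan Y 23/38 = 60.5% → Plan Y
Plan Y has the higher rate in all 3 groups.

Plan Y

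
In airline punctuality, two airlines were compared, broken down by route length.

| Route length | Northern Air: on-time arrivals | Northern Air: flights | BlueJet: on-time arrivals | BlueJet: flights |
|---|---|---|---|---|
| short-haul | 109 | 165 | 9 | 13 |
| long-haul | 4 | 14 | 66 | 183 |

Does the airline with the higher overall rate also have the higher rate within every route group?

No

Short-haul: Northern Air 109/165 = 66.1%, BlueJet 9/13 = 69.2% → BlueJet
Long-haul: Northern Air 4/14 = 28.6%, BlueJet 66/183 = 36.1% → BlueJet
Overall: Northern Air 113/179 = 63.1%, BlueJet 75/196 = 38.3% → Northern Air
BlueJet wins each route group but Northern Air wins overall — the comparison reverses. BlueJet's flights skew toward long-haul, which has a lower base rate.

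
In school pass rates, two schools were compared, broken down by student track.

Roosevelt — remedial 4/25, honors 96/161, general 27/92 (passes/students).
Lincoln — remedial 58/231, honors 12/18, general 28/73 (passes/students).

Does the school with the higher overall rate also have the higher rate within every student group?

No

Remedial: Roosevelt 4/25 = 16.0%, Lincoln 58/231 = 25.1% → Lincoln
Honors: Roosevelt 96/161 = 59.6%, Lincoln 12/18 = 66.7% → Lincoln
General: Roosevelt 27/92 = 29.3%, Lincoln 28/73 = 38.4% → Lincoln
Overall: Roosevelt 127/278 = 45.7%, Lincoln 98/322 = 30.4% → Roosevelt
Lincoln wins each student group but Roosevelt wins overall — the comparison reverses. Lincoln's students skew toward remedial, which has a lower base rate.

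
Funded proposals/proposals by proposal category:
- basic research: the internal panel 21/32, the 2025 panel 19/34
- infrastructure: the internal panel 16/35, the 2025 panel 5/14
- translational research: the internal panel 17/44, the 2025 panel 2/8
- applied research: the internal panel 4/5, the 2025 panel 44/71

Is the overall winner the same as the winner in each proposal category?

No

Basic research: the internal panel 21/32 = 65.6%, the 2025 panel 19/34 = 55.9% → the internal panel
Infrastructure: the internal panel 16/35 = 45.7%, the 2025 panel 5/14 = 35.7% → the internal panel
Translational research: the internal panel 17/44 = 38.6%, the 2025 panel 2/8 = 25.0% → the internal panel
Applied research: the internal panel 4/5 = 80.0%, the 2025 panel 44/71 = 62.0% → the internal panel
Overall: the internal panel 58/116 = 50.0%, the 2025 panel 70/127 = 55.1% → the 2025 panel
The internal panel wins each proposal group but the 2025 panel wins overall — the comparison reverses. The internal panel's proposals skew toward translational research, which has a lower base rate.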